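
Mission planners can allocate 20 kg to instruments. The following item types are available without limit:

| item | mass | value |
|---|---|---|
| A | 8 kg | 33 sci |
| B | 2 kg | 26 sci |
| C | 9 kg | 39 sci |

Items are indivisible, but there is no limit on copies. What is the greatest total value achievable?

260 sci

Best value-per-unit is B at 26/2, and filling with it alone uses mass 10×2=20. No mix of the others beats 10×26 = 260.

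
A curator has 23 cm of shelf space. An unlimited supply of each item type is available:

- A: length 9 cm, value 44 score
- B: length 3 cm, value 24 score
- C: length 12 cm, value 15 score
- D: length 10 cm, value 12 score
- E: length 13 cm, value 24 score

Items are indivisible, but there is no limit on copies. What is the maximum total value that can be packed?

Best value-per-unit is B at 24/3, and filling with it alone uses length 7×3=21. No mix of the others beats 7×24 = 168.

168 score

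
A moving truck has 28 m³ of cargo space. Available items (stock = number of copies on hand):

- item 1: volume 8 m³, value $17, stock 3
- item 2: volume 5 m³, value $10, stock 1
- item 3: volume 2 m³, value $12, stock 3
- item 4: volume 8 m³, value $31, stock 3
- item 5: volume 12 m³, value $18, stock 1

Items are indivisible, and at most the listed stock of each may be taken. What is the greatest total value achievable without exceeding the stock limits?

$117

Top feasible selections:
- 2×item 3 + 3×item 4: volume 28, value 117
- 1×item 2 + 3×item 3 + 2×item 4: volume 27, value 108
- 1×item 3 + 3×item 4: volume 26, value 105
Best: $117.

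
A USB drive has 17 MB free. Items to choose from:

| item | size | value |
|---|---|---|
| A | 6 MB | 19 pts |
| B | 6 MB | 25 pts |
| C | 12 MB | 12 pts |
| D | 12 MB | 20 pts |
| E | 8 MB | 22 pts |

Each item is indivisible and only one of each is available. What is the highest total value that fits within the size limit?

This is a 0/1 knapsack; check combinations near the capacity.
- B+E: size 6+8=14, value 25+22=47
- A+B: size 6+6=12, value 19+25=44
- A+E: size 6+8=14, value 19+22=41
- B: size 6, value 25
Best: 47 pts.

47 pts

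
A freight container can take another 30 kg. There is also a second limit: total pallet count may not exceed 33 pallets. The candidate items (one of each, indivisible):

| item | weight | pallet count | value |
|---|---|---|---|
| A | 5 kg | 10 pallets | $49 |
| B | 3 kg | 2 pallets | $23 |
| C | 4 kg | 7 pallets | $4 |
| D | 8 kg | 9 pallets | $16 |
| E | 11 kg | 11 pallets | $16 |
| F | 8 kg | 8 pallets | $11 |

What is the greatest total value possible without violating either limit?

Feasible sets respecting both limits:
- A+B+D+E: weight 27, pallet count 32, value 104
- A+B+D+F: weight 24, pallet count 29, value 99
- A+B+E+F: weight 27, pallet count 31, value 99
- A+B+C+D: weight 20, pallet count 28, value 92
Best: $104.

$104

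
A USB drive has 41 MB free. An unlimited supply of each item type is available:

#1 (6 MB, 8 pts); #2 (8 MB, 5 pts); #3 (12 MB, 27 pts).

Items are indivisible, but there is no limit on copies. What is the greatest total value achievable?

Best value-per-unit is #3 at 27/12, and filling with it alone uses size 3×12=36. No mix of the others beats 3×27 = 81.

81 pts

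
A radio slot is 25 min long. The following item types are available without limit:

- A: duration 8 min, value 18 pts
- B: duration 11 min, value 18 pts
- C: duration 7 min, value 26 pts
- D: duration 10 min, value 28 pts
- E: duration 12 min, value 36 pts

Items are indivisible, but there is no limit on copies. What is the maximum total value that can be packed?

Best value-per-unit is C at 26/7; filling with it alone gives 3×26 = 78.
Optimal mix: 2×C + 1×D → duration 24, value 80.

80 pts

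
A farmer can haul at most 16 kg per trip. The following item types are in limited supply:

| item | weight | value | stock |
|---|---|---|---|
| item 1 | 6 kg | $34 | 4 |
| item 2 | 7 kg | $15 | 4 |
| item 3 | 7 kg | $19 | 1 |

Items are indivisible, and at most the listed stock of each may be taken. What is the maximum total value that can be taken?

$68

Best selections within weight 16 and stock limits:
- 2×item 1: weight 12, value 68
- 1×item 1 + 1×item 3: weight 13, value 53
- 1×item 1 + 1×item 2: weight 13, value 49
Best: $68.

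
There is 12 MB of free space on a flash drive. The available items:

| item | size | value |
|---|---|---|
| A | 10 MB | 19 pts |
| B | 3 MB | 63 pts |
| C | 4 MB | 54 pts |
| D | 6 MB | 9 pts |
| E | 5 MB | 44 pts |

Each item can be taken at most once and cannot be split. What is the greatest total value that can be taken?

This is a 0/1 knapsack; check combinations near the capacity.
- B+C+E: size 3+4+5=12, value 63+54+44=161
- B+C: size 3+4=7, value 63+54=117
- B+E: size 3+5=8, value 63+44=107
Best: 161 pts.

161 pts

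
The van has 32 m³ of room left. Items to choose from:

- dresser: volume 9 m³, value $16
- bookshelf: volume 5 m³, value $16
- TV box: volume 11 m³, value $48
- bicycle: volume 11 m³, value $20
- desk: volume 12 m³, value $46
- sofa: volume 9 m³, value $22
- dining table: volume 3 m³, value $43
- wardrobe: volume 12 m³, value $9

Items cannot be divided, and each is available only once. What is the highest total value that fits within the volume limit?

$153

This is a 0/1 knapsack; check combinations near the capacity.
- bookshelf+TV box+desk+dining table: volume 5+11+12+3=31, value 16+48+46+43=153
- TV box+desk+dining table: volume 11+12+3=26, value 48+46+43=137
- bookshelf+TV box+sofa+dining table: volume 5+11+9+3=28, value 16+48+22+43=129
Best: $153.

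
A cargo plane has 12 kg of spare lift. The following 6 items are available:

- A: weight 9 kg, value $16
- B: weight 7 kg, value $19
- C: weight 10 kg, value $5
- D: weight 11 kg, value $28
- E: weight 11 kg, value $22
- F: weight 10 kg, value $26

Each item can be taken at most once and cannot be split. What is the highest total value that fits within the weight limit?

$28

This is a 0/1 knapsack; check combinations near the capacity.
- D: weight 11, value 28
- F: weight 10, value 26
- E: weight 11, value 22
- B: weight 7, value 19
Best: $28.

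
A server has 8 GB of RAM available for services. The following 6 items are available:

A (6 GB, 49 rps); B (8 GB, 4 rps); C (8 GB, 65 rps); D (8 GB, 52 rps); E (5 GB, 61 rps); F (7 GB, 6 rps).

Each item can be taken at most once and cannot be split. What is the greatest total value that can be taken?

65 rps

Check high-value combinations within 8 GB:
- C: memory 8, value 65
- E: memory 5, value 61
- D: memory 8, value 52
- A: memory 6, value 49
- F: memory 7, value 6
Best: 65 rps.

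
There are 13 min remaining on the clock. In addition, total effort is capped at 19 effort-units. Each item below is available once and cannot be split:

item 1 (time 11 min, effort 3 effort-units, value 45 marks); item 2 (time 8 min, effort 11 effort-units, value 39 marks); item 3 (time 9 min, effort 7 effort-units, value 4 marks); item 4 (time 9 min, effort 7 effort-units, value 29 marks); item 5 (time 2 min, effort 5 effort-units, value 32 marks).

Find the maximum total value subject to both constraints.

77 marks

Feasible sets respecting both limits:
- item 1+item 5: time 13, effort 8, value 77
- item 2+item 5: time 10, effort 16, value 71
- item 4+item 5: time 11, effort 12, value 61
Best: 77 marks.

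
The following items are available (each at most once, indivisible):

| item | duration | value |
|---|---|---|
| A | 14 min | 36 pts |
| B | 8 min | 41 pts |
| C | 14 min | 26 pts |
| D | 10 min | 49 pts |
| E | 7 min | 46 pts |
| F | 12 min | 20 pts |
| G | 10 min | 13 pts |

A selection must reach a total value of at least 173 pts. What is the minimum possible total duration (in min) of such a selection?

49

Subsets with value ≥ 173, sorted by total duration:
- A+B+D+E+G: duration 49, value 185
- B+C+D+E+G: duration 49, value 175
- A+B+D+E+F: duration 51, value 192
Minimum duration: 49 min.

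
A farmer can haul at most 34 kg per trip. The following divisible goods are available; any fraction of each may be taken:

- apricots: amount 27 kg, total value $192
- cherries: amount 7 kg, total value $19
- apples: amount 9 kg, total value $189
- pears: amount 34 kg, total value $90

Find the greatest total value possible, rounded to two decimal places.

366.78

Take in order of value per unit:
- apples (189/9 per unit): all 9 → value 189, running total 189.00
- apricots (192/27 per unit): 25 of 27 → value 25×192/27 = 177.7778, running total 366.78
Total 366.78.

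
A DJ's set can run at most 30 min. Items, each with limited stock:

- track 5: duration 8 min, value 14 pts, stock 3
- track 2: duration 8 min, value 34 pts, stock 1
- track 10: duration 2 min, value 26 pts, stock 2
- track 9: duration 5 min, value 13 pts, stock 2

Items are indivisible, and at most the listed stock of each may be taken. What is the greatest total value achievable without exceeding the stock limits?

126 pts

Top feasible selections:
- 1×track 5 + 1×track 2 + 2×track 10 + 2×track 9: duration 30, value 126
- 2×track 5 + 1×track 2 + 2×track 10: duration 28, value 114
Best: 126 pts.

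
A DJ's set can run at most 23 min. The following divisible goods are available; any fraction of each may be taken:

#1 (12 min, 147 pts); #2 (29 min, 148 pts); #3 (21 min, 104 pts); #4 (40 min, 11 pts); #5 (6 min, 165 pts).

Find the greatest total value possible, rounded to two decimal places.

337.52

Take in order of value per unit:
- #5 (165/6 per unit): all 6 → value 165, running total 165.00
- #1 (147/12 per unit): all 12 → value 147, running total 312.00
- #2 (148/29 per unit): 5 of 29 → value 5×148/29 = 25.5172, running total 337.52
Total 337.52.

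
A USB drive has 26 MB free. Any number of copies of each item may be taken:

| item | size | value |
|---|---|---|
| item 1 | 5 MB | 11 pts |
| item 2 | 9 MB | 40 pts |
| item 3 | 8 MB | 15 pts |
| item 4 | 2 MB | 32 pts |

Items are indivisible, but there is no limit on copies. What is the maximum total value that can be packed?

416 pts

Best value-per-unit is item 4 at 32/2, and filling with it alone uses size 13×2=26. No mix of the others beats 13×32 = 416.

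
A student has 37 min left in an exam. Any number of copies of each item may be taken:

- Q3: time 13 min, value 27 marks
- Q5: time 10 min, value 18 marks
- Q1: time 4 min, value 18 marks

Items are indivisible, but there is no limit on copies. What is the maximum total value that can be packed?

162 marks

Best value-per-unit is Q1 at 18/4, and filling with it alone uses time 9×4=36. No mix of the others beats 9×18 = 162.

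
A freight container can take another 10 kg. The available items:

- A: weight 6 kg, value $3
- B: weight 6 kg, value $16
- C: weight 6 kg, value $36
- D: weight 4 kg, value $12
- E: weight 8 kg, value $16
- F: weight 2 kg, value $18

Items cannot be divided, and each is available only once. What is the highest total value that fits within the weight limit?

$54

Check high-value combinations within 10 kg:
- C+F: weight 6+2=8, value 36+18=54
- C+D: weight 6+4=10, value 36+12=48
- C: weight 6, value 36
- B+F: weight 6+2=8, value 16+18=34
Best: $54.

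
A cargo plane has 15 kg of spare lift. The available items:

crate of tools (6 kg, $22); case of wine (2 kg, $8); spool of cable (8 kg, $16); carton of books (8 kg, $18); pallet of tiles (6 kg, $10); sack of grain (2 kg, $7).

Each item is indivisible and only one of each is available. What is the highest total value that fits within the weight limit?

Check high-value combinations within 15 kg:
- crate of tools+carton of books: weight 6+8=14, value 22+18=40
- crate of tools+case of wine+pallet of tiles: weight 6+2+6=14, value 22+8+10=40
- crate of tools+pallet of tiles+sack of grain: weight 6+6+2=14, value 22+10+7=39
Best: $40.

$40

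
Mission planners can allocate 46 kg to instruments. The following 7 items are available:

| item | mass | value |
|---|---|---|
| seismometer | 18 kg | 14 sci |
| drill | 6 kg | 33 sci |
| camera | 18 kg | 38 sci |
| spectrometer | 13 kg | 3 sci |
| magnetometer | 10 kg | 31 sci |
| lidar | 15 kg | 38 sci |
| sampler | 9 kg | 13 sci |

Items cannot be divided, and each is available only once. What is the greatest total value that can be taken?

Check high-value combinations within 46 kg:
- drill+magnetometer+lidar+sampler: mass 6+10+15+9=40, value 33+31+38+13=115
- drill+camera+magnetometer+sampler: mass 6+18+10+9=43, value 33+38+31+13=115
- drill+camera+lidar: mass 6+18+15=39, value 33+38+38=109
- camera+magnetometer+lidar: mass 18+10+15=43, value 38+31+38=107
Best: 115 sci.

115 sci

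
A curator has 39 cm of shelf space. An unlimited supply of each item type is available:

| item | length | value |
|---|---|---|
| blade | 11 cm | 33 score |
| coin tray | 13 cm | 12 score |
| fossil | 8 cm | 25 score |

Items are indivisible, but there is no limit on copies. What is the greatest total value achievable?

116 score

Best value-per-unit is fossil at 25/8; filling with it alone gives 4×25 = 100.
Optimal mix: 2×blade + 2×fossil → length 38, value 116.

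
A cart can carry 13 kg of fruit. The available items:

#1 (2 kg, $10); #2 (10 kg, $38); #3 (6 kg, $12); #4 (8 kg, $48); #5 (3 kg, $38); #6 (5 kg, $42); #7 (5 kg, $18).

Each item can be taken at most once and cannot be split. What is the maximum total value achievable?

Check high-value combinations within 13 kg:
- #5+#6+#7: weight 3+5+5=13, value 38+42+18=98
- #1+#4+#5: weight 2+8+3=13, value 10+48+38=96
- #1+#5+#6: weight 2+3+5=10, value 10+38+42=90
- #4+#6: weight 8+5=13, value 48+42=90
Best: $98.

$98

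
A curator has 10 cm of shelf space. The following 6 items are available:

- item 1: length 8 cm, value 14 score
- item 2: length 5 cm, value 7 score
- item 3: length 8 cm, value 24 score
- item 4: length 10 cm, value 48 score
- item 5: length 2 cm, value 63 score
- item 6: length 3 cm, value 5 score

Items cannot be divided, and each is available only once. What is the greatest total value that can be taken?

87 score

Check high-value combinations within 10 cm:
- item 3+item 5: length 8+2=10, value 24+63=87
- item 1+item 5: length 8+2=10, value 14+63=77
- item 2+item 5+item 6: length 5+2+3=10, value 7+63+5=75
- item 2+item 5: length 5+2=7, value 7+63=70
Best: 87 score.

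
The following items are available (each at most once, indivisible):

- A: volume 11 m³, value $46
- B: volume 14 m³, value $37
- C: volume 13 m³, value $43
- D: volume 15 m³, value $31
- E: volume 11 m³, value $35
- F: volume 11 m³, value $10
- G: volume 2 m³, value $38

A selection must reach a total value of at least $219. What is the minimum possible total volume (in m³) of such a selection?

Subsets with value ≥ 219, sorted by total volume:
- A+B+C+D+E+G: volume 66, value 230
- A+B+C+D+E+F+G: volume 77, value 240
Minimum volume: 66 m³.

66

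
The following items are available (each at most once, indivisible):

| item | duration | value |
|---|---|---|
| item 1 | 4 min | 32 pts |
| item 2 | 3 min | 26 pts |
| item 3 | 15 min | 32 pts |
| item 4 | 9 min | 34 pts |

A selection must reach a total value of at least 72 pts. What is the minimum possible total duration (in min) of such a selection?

16

Subsets with value ≥ 72, sorted by total duration:
- item 1+item 2+item 4: duration 16, value 92
- item 1+item 2+item 3: duration 22, value 90
Minimum duration: 16 min.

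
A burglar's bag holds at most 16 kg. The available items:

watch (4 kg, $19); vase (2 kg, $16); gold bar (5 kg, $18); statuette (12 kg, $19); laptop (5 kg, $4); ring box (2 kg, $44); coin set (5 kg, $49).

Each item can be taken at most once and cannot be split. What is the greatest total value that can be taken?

$130

Check high-value combinations within 16 kg:
- watch+gold bar+ring box+coin set: weight 4+5+2+5=16, value 19+18+44+49=130
- watch+vase+ring box+coin set: weight 4+2+2+5=13, value 19+16+44+49=128
- vase+gold bar+ring box+coin set: weight 2+5+2+5=14, value 16+18+44+49=127
- watch+laptop+ring box+coin set: weight 4+5+2+5=16, value 19+4+44+49=116
- vase+laptop+ring box+coin set: weight 2+5+2+5=14, value 16+4+44+49=113
Best: $130.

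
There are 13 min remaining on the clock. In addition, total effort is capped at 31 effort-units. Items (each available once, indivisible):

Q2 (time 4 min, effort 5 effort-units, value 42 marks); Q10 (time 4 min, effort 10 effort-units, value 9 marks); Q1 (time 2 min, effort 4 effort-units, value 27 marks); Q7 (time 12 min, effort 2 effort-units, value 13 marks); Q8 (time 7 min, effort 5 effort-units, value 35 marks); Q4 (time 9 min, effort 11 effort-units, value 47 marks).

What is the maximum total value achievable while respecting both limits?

104 marks

Feasible sets respecting both limits:
- Q2+Q1+Q8: time 13, effort 14, value 104
- Q2+Q4: time 13, effort 16, value 89
- Q2+Q10+Q1: time 10, effort 19, value 78
Best: 104 marks.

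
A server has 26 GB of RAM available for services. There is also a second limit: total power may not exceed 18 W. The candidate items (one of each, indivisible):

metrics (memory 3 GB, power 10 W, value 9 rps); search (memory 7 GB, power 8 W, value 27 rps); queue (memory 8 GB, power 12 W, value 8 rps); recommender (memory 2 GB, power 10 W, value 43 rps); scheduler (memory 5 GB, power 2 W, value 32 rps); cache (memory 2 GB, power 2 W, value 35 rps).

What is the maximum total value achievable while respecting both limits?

110 rps

Feasible sets respecting both limits:
- recommender+scheduler+cache: memory 9, power 14, value 110
- search+scheduler+cache: memory 14, power 12, value 94
- recommender+cache: memory 4, power 12, value 78
Best: 110 rps.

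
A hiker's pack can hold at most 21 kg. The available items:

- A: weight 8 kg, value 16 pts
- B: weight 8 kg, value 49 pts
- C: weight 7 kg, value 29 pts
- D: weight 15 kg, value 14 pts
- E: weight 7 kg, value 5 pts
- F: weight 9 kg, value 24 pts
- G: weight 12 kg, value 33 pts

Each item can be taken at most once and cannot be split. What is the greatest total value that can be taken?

Check high-value combinations within 21 kg:
- B+G: weight 8+12=20, value 49+33=82
- B+C: weight 8+7=15, value 49+29=78
- B+F: weight 8+9=17, value 49+24=73
- A+B: weight 8+8=16, value 16+49=65
- C+G: weight 7+12=19, value 29+33=62
Best: 82 pts.

82 pts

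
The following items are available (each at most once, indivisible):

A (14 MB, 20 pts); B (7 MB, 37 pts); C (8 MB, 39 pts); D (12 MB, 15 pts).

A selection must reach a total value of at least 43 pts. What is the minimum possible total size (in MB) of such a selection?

Subsets with value ≥ 43, sorted by total size:
- B+C: size 15, value 76
- B+D: size 19, value 52
Minimum size: 15 MB.

15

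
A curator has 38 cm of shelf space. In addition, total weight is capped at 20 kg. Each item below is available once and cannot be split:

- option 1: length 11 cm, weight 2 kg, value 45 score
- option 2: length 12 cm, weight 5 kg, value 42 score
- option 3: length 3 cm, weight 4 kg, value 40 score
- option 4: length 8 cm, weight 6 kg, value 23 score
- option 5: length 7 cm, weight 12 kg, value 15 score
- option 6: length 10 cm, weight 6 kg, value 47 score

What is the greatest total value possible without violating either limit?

Feasible sets respecting both limits:
- option 1+option 2+option 3+option 6: length 36, weight 17, value 174
- option 1+option 3+option 4+option 6: length 32, weight 18, value 155
- option 1+option 2+option 3+option 4: length 34, weight 17, value 150
- option 1+option 2+option 6: length 33, weight 13, value 134
Best: 174 score.

174 score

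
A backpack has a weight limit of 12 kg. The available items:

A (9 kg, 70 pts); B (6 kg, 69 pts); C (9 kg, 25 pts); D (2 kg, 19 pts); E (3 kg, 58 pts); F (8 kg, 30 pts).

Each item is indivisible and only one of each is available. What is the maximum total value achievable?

Check high-value combinations within 12 kg:
- B+D+E: weight 6+2+3=11, value 69+19+58=146
- A+E: weight 9+3=12, value 70+58=128
- B+E: weight 6+3=9, value 69+58=127
- A+D: weight 9+2=11, value 70+19=89
- B+D: weight 6+2=8, value 69+19=88
Best: 146 pts.

146 pts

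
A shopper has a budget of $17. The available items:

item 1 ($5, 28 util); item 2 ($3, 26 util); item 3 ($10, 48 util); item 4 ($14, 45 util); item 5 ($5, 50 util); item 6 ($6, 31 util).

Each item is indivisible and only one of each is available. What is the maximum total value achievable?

Check high-value combinations within $17:
- item 1+item 5+item 6: cost 5+5+6=16, value 28+50+31=109
- item 2+item 5+item 6: cost 3+5+6=14, value 26+50+31=107
- item 1+item 2+item 5: cost 5+3+5=13, value 28+26+50=104
- item 3+item 5: cost 10+5=15, value 48+50=98
Best: 109 util.

109 util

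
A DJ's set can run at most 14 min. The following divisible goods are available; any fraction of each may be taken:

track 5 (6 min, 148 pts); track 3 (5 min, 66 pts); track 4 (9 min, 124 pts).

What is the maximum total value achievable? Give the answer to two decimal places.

258.22

Take in order of value per unit:
- track 5 (148/6 per unit): all 6 → value 148, running total 148.00
- track 4 (124/9 per unit): 8 of 9 → value 8×124/9 = 110.2222, running total 258.22
Total 258.22.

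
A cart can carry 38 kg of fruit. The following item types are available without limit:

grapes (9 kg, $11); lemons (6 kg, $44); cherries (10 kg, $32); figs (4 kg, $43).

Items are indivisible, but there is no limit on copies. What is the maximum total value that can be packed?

Best value-per-unit is figs at 43/4; filling with it alone gives 9×43 = 387.
Optimal mix: 1×lemons + 8×figs → weight 38, value 388.

$388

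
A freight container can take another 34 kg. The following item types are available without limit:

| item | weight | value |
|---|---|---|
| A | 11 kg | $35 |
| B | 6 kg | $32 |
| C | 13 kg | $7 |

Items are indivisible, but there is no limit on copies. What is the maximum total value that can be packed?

$160

Best value-per-unit is B at 32/6, and filling with it alone uses weight 5×6=30. No mix of the others beats 5×32 = 160.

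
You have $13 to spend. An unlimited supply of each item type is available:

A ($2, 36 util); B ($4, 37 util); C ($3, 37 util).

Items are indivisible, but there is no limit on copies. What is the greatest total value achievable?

Best value-per-unit is A at 36/2; filling with it alone gives 6×36 = 216.
Optimal mix: 5×A + 1×C → cost 13, value 217.

217 util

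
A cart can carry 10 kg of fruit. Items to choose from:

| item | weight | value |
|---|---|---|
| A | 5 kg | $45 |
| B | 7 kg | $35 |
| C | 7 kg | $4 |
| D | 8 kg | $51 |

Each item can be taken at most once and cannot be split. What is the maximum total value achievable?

$51

Check high-value combinations within 10 kg:
- D: weight 8, value 51
- A: weight 5, value 45
- B: weight 7, value 35
- C: weight 7, value 4
Best: $51.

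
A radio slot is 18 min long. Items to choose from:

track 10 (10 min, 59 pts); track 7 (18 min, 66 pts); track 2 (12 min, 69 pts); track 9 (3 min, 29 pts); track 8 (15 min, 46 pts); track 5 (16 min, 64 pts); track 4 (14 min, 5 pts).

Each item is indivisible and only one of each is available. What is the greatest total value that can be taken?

This is a 0/1 knapsack; check combinations near the capacity.
- track 2+track 9: duration 12+3=15, value 69+29=98
- track 10+track 9: duration 10+3=13, value 59+29=88
- track 9+track 8: duration 3+15=18, value 29+46=75
- track 2: duration 12, value 69
- track 7: duration 18, value 66
Best: 98 pts.

98 pts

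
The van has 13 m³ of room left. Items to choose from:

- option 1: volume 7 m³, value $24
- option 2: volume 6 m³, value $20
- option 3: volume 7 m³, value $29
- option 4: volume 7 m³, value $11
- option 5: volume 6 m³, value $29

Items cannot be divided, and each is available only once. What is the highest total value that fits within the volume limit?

Check high-value combinations within 13 m³:
- option 3+option 5: volume 7+6=13, value 29+29=58
- option 1+option 5: volume 7+6=13, value 24+29=53
- option 2+option 5: volume 6+6=12, value 20+29=49
- option 2+option 3: volume 6+7=13, value 20+29=49
Best: $58.

$58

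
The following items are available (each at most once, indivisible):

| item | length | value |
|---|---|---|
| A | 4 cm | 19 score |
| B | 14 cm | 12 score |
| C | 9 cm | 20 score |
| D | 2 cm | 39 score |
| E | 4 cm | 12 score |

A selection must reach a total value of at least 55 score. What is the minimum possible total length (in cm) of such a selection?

6

Subsets with value ≥ 55, sorted by total length:
- A+D: length 6, value 58
- A+D+E: length 10, value 70
- C+D: length 11, value 59
- A+C+D: length 15, value 78
Minimum length: 6 cm.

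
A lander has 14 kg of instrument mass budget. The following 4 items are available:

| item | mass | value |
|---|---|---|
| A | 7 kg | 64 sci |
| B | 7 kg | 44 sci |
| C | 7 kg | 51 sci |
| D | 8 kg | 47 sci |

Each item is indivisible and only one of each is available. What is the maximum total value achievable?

This is a 0/1 knapsack; check combinations near the capacity.
- A+C: mass 7+7=14, value 64+51=115
- A+B: mass 7+7=14, value 64+44=108
- B+C: mass 7+7=14, value 44+51=95
- A: mass 7, value 64
- C: mass 7, value 51
Best: 115 sci.

115 sci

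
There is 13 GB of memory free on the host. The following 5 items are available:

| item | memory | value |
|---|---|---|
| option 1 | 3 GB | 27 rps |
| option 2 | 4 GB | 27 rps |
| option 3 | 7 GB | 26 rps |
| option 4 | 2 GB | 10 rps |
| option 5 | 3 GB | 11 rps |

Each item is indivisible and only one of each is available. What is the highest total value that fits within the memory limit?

Check high-value combinations within 13 GB:
- option 1+option 2+option 4+option 5: memory 3+4+2+3=12, value 27+27+10+11=75
- option 1+option 2+option 5: memory 3+4+3=10, value 27+27+11=65
- option 1+option 2+option 4: memory 3+4+2=9, value 27+27+10=64
Best: 75 rps.

75 rps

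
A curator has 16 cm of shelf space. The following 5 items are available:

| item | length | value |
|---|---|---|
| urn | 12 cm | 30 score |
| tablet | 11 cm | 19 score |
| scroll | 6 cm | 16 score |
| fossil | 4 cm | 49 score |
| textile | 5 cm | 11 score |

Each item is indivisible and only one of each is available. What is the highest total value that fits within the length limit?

79 score

Check high-value combinations within 16 cm:
- urn+fossil: length 12+4=16, value 30+49=79
- scroll+fossil+textile: length 6+4+5=15, value 16+49+11=76
- tablet+fossil: length 11+4=15, value 19+49=68
- scroll+fossil: length 6+4=10, value 16+49=65
Best: 79 score.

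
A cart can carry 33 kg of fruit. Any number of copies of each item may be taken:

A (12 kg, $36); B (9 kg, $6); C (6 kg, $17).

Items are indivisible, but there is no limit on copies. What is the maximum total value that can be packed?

$89

Best value-per-unit is A at 36/12; filling with it alone gives 2×36 = 72.
Optimal mix: 2×A + 1×C → weight 30, value 89.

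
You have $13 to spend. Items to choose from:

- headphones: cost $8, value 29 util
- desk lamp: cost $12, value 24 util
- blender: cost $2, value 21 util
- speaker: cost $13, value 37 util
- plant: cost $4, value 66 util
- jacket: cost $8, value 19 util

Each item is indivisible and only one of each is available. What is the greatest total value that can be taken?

95 util

Check high-value combinations within $13:
- headphones+plant: cost 8+4=12, value 29+66=95
- blender+plant: cost 2+4=6, value 21+66=87
- plant+jacket: cost 4+8=12, value 66+19=85
- plant: cost 4, value 66
- headphones+blender: cost 8+2=10, value 29+21=50
Best: 95 util.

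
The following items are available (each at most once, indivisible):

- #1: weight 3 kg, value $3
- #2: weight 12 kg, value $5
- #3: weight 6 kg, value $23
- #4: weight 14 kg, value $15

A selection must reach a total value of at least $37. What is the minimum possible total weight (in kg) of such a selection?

20

Subsets with value ≥ 37, sorted by total weight:
- #3+#4: weight 20, value 38
- #1+#3+#4: weight 23, value 41
Minimum weight: 20 kg.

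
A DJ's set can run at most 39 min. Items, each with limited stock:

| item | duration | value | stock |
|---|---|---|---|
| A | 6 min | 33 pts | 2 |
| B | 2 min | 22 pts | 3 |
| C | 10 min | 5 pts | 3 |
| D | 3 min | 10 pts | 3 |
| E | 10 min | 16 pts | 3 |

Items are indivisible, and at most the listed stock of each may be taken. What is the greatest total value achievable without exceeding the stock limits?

Best selections within duration 39 and stock limits:
- 2×A + 3×B + 3×D + 1×E: duration 37, value 178
- 2×A + 3×B + 2×D + 1×E: duration 34, value 168
Best: 178 pts.

178 pts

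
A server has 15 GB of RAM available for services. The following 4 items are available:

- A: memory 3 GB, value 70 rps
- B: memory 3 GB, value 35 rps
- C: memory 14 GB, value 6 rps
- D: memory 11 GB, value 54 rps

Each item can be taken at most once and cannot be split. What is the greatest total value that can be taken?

Check high-value combinations within 15 GB:
- A+D: memory 3+11=14, value 70+54=124
- A+B: memory 3+3=6, value 70+35=105
- B+D: memory 3+11=14, value 35+54=89
- A: memory 3, value 70
Best: 124 rps.

124 rps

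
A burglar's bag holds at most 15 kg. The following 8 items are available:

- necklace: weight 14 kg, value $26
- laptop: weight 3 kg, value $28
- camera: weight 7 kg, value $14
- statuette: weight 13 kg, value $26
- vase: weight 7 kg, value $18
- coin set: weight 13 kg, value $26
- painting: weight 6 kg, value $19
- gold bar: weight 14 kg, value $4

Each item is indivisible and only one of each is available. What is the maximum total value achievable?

$47

Check high-value combinations within 15 kg:
- laptop+painting: weight 3+6=9, value 28+19=47
- laptop+vase: weight 3+7=10, value 28+18=46
- laptop+camera: weight 3+7=10, value 28+14=42
- vase+painting: weight 7+6=13, value 18+19=37
- camera+painting: weight 7+6=13, value 14+19=33
Best: $47.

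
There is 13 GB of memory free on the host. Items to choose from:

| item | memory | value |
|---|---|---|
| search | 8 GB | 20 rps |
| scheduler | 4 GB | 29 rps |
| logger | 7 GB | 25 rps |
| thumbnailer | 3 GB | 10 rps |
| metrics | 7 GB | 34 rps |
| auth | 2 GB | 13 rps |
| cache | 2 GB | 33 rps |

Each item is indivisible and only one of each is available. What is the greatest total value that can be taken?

Check high-value combinations within 13 GB:
- scheduler+metrics+cache: memory 4+7+2=13, value 29+34+33=96
- scheduler+logger+cache: memory 4+7+2=13, value 29+25+33=87
- scheduler+thumbnailer+auth+cache: memory 4+3+2+2=11, value 29+10+13+33=85
Best: 96 rps.

96 rps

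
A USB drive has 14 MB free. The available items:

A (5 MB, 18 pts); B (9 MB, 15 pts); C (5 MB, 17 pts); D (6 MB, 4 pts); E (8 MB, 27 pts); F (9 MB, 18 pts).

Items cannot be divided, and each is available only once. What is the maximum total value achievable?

Check high-value combinations within 14 MB:
- A+E: size 5+8=13, value 18+27=45
- C+E: size 5+8=13, value 17+27=44
- A+F: size 5+9=14, value 18+18=36
- A+C: size 5+5=10, value 18+17=35
Best: 45 pts.

45 pts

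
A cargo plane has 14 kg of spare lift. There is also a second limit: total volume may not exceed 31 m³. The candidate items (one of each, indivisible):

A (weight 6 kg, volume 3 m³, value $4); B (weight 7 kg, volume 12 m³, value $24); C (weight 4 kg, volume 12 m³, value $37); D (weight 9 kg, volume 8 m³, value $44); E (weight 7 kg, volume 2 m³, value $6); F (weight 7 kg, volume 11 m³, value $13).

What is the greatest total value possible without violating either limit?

Feasible sets respecting both limits:
- C+D: weight 13, volume 20, value 81
- B+C: weight 11, volume 24, value 61
- C+F: weight 11, volume 23, value 50
- D: weight 9, volume 8, value 44
Best: $81.

$81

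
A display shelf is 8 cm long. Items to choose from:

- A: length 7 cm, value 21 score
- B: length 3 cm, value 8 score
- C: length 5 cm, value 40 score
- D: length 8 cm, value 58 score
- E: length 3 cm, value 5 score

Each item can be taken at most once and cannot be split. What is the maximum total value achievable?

58 score

Check high-value combinations within 8 cm:
- D: length 8, value 58
- B+C: length 3+5=8, value 8+40=48
- C+E: length 5+3=8, value 40+5=45
- C: length 5, value 40
Best: 58 score.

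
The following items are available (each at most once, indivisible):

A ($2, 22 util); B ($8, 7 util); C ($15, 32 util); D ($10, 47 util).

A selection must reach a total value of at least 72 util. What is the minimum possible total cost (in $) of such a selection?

20

Subsets with value ≥ 72, sorted by total cost:
- A+B+D: cost 20, value 76
- C+D: cost 25, value 79
Minimum cost: 20 $.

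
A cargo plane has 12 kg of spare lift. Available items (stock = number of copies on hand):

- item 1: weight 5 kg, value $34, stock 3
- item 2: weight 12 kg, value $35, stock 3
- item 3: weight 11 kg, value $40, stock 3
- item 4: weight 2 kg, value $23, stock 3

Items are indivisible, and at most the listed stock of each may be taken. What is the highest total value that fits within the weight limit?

$103

Top feasible selections:
- 1×item 1 + 3×item 4: weight 11, value 103
- 2×item 1 + 1×item 4: weight 12, value 91
- 1×item 1 + 2×item 4: weight 9, value 80
Best: $103.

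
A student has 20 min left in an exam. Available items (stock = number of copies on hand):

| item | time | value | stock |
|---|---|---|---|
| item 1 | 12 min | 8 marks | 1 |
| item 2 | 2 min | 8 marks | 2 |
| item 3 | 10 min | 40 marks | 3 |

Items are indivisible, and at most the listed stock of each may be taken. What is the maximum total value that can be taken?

80 marks

Best selections within time 20 and stock limits:
- 2×item 3: time 20, value 80
- 2×item 2 + 1×item 3: time 14, value 56
- 1×item 2 + 1×item 3: time 12, value 48
- 1×item 3: time 10, value 40
Best: 80 marks.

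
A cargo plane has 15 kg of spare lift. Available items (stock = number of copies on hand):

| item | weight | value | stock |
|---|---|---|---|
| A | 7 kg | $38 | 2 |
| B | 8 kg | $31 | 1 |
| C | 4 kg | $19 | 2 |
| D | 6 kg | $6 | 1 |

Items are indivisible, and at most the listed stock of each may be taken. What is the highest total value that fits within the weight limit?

Top feasible selections:
- 2×A: weight 14, value 76
- 1×A + 2×C: weight 15, value 76
Best: $76.

$76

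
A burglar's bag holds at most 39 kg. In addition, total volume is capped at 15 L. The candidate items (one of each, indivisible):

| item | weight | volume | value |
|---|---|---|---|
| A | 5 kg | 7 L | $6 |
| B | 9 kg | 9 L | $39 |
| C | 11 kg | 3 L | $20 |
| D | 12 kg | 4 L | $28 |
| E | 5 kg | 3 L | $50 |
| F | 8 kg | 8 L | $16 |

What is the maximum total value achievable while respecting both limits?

Feasible sets respecting both limits:
- B+C+E: weight 25, volume 15, value 109
- C+D+E: weight 28, volume 10, value 98
- D+E+F: weight 25, volume 15, value 94
- B+E: weight 14, volume 12, value 89
Best: $109.

$109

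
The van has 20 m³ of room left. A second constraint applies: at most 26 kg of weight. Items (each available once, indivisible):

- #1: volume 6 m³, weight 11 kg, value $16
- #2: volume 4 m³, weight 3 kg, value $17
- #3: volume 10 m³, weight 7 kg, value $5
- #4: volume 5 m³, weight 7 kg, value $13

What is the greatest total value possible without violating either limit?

Feasible sets respecting both limits:
- #1+#2+#4: volume 15, weight 21, value 46
- #1+#2+#3: volume 20, weight 21, value 38
- #2+#3+#4: volume 19, weight 17, value 35
- #1+#2: volume 10, weight 14, value 33
Best: $46.

$46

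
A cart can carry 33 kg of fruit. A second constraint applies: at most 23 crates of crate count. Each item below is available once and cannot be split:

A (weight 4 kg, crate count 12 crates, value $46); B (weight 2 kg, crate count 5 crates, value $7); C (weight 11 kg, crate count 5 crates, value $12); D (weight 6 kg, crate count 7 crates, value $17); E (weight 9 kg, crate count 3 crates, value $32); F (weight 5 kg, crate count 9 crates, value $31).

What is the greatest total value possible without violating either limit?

Feasible sets respecting both limits:
- A+D+E: weight 19, crate count 22, value 95
- A+C+E: weight 24, crate count 20, value 90
- A+B+E: weight 15, crate count 20, value 85
Best: $95.

$95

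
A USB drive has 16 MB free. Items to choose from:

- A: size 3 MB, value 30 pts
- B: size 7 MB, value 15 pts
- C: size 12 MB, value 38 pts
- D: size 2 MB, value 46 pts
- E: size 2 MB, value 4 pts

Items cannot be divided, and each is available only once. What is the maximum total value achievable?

95 pts

This is a 0/1 knapsack; check combinations near the capacity.
- A+B+D+E: size 3+7+2+2=14, value 30+15+46+4=95
- A+B+D: size 3+7+2=12, value 30+15+46=91
- C+D+E: size 12+2+2=16, value 38+46+4=88
- C+D: size 12+2=14, value 38+46=84
Best: 95 pts.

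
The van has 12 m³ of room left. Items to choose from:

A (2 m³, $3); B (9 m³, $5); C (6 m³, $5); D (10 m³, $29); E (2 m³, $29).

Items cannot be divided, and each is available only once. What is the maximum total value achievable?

This is a 0/1 knapsack; check combinations near the capacity.
- D+E: volume 10+2=12, value 29+29=58
- A+C+E: volume 2+6+2=10, value 3+5+29=37
- C+E: volume 6+2=8, value 5+29=34
Best: $58.

$58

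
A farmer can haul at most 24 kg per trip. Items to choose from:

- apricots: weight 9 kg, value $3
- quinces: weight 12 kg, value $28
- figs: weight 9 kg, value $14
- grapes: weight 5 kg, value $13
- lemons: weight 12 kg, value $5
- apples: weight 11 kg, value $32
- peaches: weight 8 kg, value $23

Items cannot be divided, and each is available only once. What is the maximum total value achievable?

Check high-value combinations within 24 kg:
- grapes+apples+peaches: weight 5+11+8=24, value 13+32+23=68
- quinces+apples: weight 12+11=23, value 28+32=60
- apples+peaches: weight 11+8=19, value 32+23=55
- quinces+peaches: weight 12+8=20, value 28+23=51
Best: $68.

$68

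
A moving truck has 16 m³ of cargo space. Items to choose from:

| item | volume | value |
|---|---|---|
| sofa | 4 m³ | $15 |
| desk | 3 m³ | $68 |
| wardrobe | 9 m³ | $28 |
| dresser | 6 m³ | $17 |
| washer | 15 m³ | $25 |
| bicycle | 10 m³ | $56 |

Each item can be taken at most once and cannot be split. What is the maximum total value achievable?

$124

This is a 0/1 knapsack; check combinations near the capacity.
- desk+bicycle: volume 3+10=13, value 68+56=124
- sofa+desk+wardrobe: volume 4+3+9=16, value 15+68+28=111
- sofa+desk+dresser: volume 4+3+6=13, value 15+68+17=100
- desk+wardrobe: volume 3+9=12, value 68+28=96
- desk+dresser: volume 3+6=9, value 68+17=85
Best: $124.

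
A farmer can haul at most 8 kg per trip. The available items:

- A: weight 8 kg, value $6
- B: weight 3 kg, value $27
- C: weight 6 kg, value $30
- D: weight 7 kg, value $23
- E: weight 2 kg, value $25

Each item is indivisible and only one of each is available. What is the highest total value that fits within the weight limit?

$55

This is a 0/1 knapsack; check combinations near the capacity.
- C+E: weight 6+2=8, value 30+25=55
- B+E: weight 3+2=5, value 27+25=52
- C: weight 6, value 30
Best: $55.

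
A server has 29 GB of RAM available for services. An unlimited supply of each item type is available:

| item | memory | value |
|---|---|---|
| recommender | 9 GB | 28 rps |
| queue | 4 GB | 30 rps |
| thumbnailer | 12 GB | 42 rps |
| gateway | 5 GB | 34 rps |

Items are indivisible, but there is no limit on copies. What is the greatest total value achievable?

214 rps

Best value-per-unit is queue at 30/4; filling with it alone gives 7×30 = 210.
Optimal mix: 6×queue + 1×gateway → memory 29, value 214.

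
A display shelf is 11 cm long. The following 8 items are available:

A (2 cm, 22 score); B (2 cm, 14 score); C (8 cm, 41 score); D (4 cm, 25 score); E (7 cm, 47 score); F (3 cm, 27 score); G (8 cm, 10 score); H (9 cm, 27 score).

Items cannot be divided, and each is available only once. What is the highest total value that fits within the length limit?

Check high-value combinations within 11 cm:
- A+B+D+F: length 2+2+4+3=11, value 22+14+25+27=88
- A+B+E: length 2+2+7=11, value 22+14+47=83
- A+D+F: length 2+4+3=9, value 22+25+27=74
Best: 88 score.

88 score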